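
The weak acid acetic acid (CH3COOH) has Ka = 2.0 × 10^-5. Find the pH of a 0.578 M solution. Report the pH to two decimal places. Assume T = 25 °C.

pH = 2.47

CH3COOH ⇌ CH3COO- + H+
From the ICE table, Ka = [H+]²/(0.578 − [H+]) = 2.0 × 10^-5.
Neglecting [H+] in the denominator: [H+] = √(2.0 × 10^-5 × 0.578) = 3.40 × 10^-3 M
Check: 0.59% ionized — well under 5%, approximation valid.
pH = −log[H+] = −log(3.40 × 10^-3) = 2.47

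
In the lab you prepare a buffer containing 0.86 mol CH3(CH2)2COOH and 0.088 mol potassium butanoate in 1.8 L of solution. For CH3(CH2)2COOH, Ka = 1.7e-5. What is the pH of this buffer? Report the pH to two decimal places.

pKa = −log(1.7 × 10^-5) = 4.770
pH = pKa + log([A⁻]/[HA]) = 4.770 + log(0.088/0.86)
pH = 4.770 + (-0.990) = 3.78

pH = 3.78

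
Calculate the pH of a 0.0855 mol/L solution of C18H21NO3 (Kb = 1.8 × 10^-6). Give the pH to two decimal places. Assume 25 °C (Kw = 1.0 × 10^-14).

pH = 10.59

C18H21NO3 + H2O ⇌ C18H22NO3+ + OH-
From the ICE table, Kb = x²/(0.0855 − x) = 1.8 × 10^-6.
Since Kb ≪ C₀, x ≈ √(Kb·C₀) = 3.92 × 10^-4 M.
Check: 0.46% ionized — well under 5%, approximation valid.
pOH = 3.41, so pH = 14.00 − pOH = 10.59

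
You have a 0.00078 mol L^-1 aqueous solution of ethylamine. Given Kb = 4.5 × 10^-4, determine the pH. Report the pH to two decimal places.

C2H5NH2 + H2O ⇌ C2H5NH3+ + OH-
Kb = [OH-]²/(0.00078 − [OH-]) = 4.5 × 10^-4
[OH-] is not negligible relative to C₀; solve [OH-]² + 0.00045·[OH-] − 3.51e-07 = 0.
[OH-] = (−Kb + √(Kb² + 4·Kb·C₀))/2 = 4.09 × 10^-4 M
pOH = 3.39, so pH = 14.00 − pOH = 10.61

pH = 10.61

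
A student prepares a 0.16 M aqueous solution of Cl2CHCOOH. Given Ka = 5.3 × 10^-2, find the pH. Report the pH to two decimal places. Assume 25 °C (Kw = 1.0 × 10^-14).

Cl2CHCOOH ⇌ Cl2CHCOO- + H+
From the ICE table, Ka = [H+]²/(0.16 − [H+]) = 5.3 × 10^-2.
The 5% rule fails; solving [H+]² + Ka·[H+] − Ka·C₀ = 0 exactly:
[H+] = [−0.053 + √(0.053² + 0.0339)]/2 = 6.93 × 10^-2 M
pH = −log(6.93 × 10^-2) = 1.16

pH = 1.16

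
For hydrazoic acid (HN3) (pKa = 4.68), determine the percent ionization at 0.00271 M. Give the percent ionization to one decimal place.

HN3 ⇌ N3- + H+; let x = [H+] at equilibrium.
Ka = 10^(−4.68) = 2.09 × 10^-5
Ka = x²/(C₀ − x); solving the quadratic gives x = 2.28 × 10^-4 M.
% ionization = x/C₀ × 100% = 2.28 × 10^-4/0.00271 × 100% = 8.4%

8.4%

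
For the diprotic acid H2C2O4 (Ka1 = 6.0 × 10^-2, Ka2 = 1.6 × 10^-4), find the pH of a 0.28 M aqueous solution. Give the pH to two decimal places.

pH = 0.99

Since Ka1 ≫ Ka2, the first ionization dominates [H+].
Ka1 = x²/(0.28 − x) = 6.0 × 10^-2
Solving the quadratic: x = (−Ka1 + √(Ka1² + 4·Ka1·C₀))/2 = 1.03 × 10^-1 M
pH = −log(1.03 × 10^-1) = 0.99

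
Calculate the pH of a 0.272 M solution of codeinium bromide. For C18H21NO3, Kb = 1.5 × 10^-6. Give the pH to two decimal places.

C18H22NO3+ is the conjugate acid of the weak base C18H21NO3.
Ka = Kw/Kb = 1.0×10^-14 / 1.5 × 10^-6 = 6.67 × 10^-9
Ka = x²/(0.272 − x) = 6.67 × 10^-9
Neglecting x in the denominator: x = √(6.67 × 10^-9 × 0.272) = 4.26 × 10^-5 M
pH = −log[H+] = −log(4.26 × 10^-5) = 4.37

pH = 4.37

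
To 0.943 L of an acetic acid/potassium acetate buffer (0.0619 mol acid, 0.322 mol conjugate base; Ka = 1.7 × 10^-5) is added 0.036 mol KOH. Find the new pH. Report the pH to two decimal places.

pH = 5.91

OH- converts CH3COOH to CH3COO-: CH3COOH → 0.0259 mol, CH3COO- → 0.358 mol.
pKa = −log(1.7 × 10^-5) = 4.770
pH = pKa + log(n_CH3COO-/n_CH3COOH) = 4.770 + log(0.358/0.0259) = 4.770 + (+1.141)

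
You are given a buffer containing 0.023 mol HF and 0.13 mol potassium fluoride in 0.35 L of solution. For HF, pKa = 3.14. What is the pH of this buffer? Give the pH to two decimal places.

Henderson–Hasselbalch: pH = pKa + log([F-]/[HF]) = 3.14 + log(0.13/0.023)
pH = 3.14 + (+0.752) = 3.89

pH = 3.89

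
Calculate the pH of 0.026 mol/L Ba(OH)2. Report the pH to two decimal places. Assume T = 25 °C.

Ba(OH)2 is a strong base (each formula unit releases 2 OH-); [OH-] = 0.052 M.
pOH = -log(0.052) = 1.28
pH = 14.00 - 1.28 = 12.72

pH = 12.72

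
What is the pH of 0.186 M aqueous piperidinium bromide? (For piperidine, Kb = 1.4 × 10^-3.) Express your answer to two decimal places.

C5H10NH2+ is the conjugate acid of the weak base C5H10NH.
Ka = Kw/Kb = 1.0×10^-14 / 1.4 × 10^-3 = 7.14 × 10^-12
Let x = [H+] at equilibrium. Ka = x²/(0.186 − x).
Assume x ≪ 0.186: x ≈ √(7.14 × 10^-12 × 0.186) = 1.15 × 10^-6 M
pH = −log(1.15 × 10^-6) = 5.94

pH = 5.94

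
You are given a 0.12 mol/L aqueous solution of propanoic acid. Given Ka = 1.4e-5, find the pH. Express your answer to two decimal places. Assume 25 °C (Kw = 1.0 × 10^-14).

CH3CH2COOH ⇌ CH3CH2COO- + H+
Let x = [H+] at equilibrium. Ka = x²/(0.12 − x).
Since Ka ≪ C₀, x ≈ √(Ka·C₀) = 1.30 × 10^-3 M.
Check: 1.1% ionized — well under 5%, approximation valid.
pH = −log[H+] = −log(1.30 × 10^-3) = 2.89

pH = 2.89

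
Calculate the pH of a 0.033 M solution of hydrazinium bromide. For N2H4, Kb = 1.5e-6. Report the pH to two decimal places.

pH = 4.83

N2H5+ is the conjugate acid of the weak base N2H4.
Ka = Kw/Kb = 1.0×10^-14 / 1.5 × 10^-6 = 6.67 × 10^-9
Ka = [H+]²/(0.033 − [H+]) = 6.67 × 10^-9
Neglecting [H+] in the denominator: [H+] = √(6.67 × 10^-9 × 0.033) = 1.48 × 10^-5 M
([H+]/C₀ = 0.045% < 5%, so the approximation holds.)
pH = −log[H+] = −log(1.48 × 10^-5) = 4.83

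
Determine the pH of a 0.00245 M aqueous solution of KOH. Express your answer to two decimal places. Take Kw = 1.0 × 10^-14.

pH = 11.39

KOH is a strong base; [OH-] = 0.00245 M.
pOH = -log(0.00245) = 2.61
pH = 14.00 - 2.61 = 11.39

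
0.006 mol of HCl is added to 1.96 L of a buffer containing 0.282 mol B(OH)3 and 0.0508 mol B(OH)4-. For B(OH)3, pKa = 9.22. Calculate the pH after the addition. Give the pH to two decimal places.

pH = 8.41

Added H+ converts B(OH)4- to B(OH)3: B(OH)3 → 0.288 mol, B(OH)4- → 0.0448 mol.
pH = pKa + log([A⁻]/[HA]) = 9.22 + log(0.0448/0.288) = 9.22 -0.808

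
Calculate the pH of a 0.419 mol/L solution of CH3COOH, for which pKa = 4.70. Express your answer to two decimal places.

CH3COOH ⇌ CH3COO- + H+
Ka = 10^(−4.70) = 2.00 × 10^-5
Ka = [H+]²/(0.419 − [H+]) = 2.00 × 10^-5
Neglecting [H+] in the denominator: [H+] = √(2.00 × 10^-5 × 0.419) = 2.89 × 10^-3 M
pH = −log(2.89 × 10^-3) = 2.54

pH = 2.54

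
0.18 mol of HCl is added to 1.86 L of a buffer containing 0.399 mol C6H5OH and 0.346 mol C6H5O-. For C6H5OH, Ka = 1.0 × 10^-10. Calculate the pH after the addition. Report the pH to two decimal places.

pH = 9.46

After neutralization: n(C6H5OH) = 0.579 mol, n(C6H5O-) = 0.166 mol.
pKa = −log(1.0 × 10^-10) = 10.000
pH = pKa + log([A⁻]/[HA]) = 10.000 + log(0.166/0.579) = 10.000 -0.543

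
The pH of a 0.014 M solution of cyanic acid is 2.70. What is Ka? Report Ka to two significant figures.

Ka = 3.3 × 10^-4

[H+] = 10^(-2.70) = 2.00 × 10^-3 M
At equilibrium [HA] = 0.014 − 2.00 × 10^-3 = 1.20 × 10^-2 M
Ka = [H+][A-]/[HA] = (2.00 × 10^-3)² / 1.20 × 10^-2 = 3.3 × 10^-4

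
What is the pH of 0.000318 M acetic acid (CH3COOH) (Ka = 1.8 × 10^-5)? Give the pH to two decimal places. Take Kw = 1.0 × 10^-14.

CH3COOH ⇌ CH3COO- + H+
Ka = [H+]²/(0.000318 − [H+]) = 1.8 × 10^-5
Here C₀/Ka ≈ 17.7, so the small-[H+] approximation fails. Use the quadratic:
[H+] = (−Ka + √(Ka² + 4·Ka·C₀))/2 = 6.72 × 10^-5 M
pH = −log[H+] = −log(6.72 × 10^-5) = 4.17

pH = 4.17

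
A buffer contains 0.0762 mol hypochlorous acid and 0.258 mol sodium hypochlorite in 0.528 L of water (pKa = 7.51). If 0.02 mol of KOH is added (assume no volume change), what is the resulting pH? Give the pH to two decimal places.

pH = 8.20

OH- converts HOCl to OCl-: HOCl → 0.0562 mol, OCl- → 0.278 mol.
Henderson–Hasselbalch with mole ratio 0.278/0.0562: pH = 7.51 + (+0.694)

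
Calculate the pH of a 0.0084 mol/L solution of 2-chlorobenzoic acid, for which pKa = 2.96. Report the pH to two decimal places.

ClC6H4COOH ⇌ ClC6H4COO- + H+
Ka = 10^(−2.96) = 1.10 × 10^-3
From the ICE table, Ka = x²/(0.0084 − x) = 1.10 × 10^-3.
The 5% rule fails; solving x² + Ka·x − Ka·C₀ = 0 exactly:
x = [−0.0011 + √(0.0011² + 3.7e-05)]/2 = 2.54 × 10^-3 M
pH = −log(2.54 × 10^-3) = 2.60

pH = 2.60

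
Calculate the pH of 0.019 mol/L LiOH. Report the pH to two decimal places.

pH = 12.28

LiOH is a strong base; [OH-] = 0.019 M.
pOH = -log(0.019) = 1.72
pH = 14.00 - 1.72 = 12.28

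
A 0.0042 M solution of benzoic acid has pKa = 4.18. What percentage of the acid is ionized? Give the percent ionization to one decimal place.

C6H5COOH ⇌ C6H5COO- + H+; let x = [H+] at equilibrium.
Ka = 10^(−4.18) = 6.61 × 10^-5
Ka = x²/(C₀ − x); solving the quadratic gives x = 4.95 × 10^-4 M.
Fraction ionized = 4.95 × 10^-4 / 0.0042 = 0.1179 → 11.8%

11.8%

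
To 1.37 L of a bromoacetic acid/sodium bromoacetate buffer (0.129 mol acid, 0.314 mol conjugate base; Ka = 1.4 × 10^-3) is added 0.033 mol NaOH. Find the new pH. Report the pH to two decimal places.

After neutralization: n(BrCH2COOH) = 0.096 mol, n(BrCH2COO-) = 0.347 mol.
pKa = −log(1.4 × 10^-3) = 2.854
pH = pKa + log([A⁻]/[HA]) = 2.854 + log(0.347/0.096) = 2.854 +0.558

pH = 3.41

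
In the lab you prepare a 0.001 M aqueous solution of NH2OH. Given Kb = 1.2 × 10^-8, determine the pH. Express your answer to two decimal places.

pH = 8.54

NH2OH + H2O ⇌ NH3OH+ + OH-
Kb = [OH-]²/(0.001 − [OH-]) = 1.2 × 10^-8
Assume [OH-] ≪ 0.001: [OH-] ≈ √(1.2 × 10^-8 × 0.001) = 3.46 × 10^-6 M
([OH-]/C₀ = 0.35% < 5%, so the approximation holds.)
pOH = −log(3.46 × 10^-6) = 5.46; pH = 14.00 − 5.46 = 8.54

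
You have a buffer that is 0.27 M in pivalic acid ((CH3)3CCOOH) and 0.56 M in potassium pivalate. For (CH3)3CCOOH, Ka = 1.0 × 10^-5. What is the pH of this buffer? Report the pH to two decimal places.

pKa = −log(1.0 × 10^-5) = 5.000
Henderson–Hasselbalch: pH = pKa + log([(CH3)3CCOO-]/[(CH3)3CCOOH]) = 5.000 + log(0.56/0.27)
pH = 5.000 + (+0.317) = 5.32

pH = 5.32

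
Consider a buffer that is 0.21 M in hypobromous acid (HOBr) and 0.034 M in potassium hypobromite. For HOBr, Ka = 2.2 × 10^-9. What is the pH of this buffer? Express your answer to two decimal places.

pKa = −log(2.2 × 10^-9) = 8.658
Henderson–Hasselbalch: pH = pKa + log([OBr-]/[HOBr]) = 8.658 + log(0.034/0.21)
pH = 8.658 + (-0.791) = 7.87

pH = 7.87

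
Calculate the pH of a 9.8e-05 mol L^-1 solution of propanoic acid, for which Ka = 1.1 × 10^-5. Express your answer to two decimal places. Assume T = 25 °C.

CH3CH2COOH ⇌ CH3CH2COO- + H+
Ka = [H+]²/(9.8e-05 − [H+]) = 1.1 × 10^-5
[H+] is not negligible relative to C₀; solve [H+]² + 1.1e-05·[H+] − 1.08e-09 = 0.
[H+] = (−Ka + √(Ka² + 4·Ka·C₀))/2 = 2.78 × 10^-5 M
pH = −log(2.78 × 10^-5) = 4.56

pH = 4.56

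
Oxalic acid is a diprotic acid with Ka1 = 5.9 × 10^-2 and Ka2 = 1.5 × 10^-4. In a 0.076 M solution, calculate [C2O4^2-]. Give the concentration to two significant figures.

1.5 × 10^-4 M

First ionization gives [H+] ≈ [HC2O4-] = 4.37 × 10^-2 M.
Second step: Ka2 = [H+][C2O4^2-]/[HC2O4-] ≈ [C2O4^2-] (since [H+] ≈ [HC2O4-]).
So [C2O4^2-] ≈ Ka2.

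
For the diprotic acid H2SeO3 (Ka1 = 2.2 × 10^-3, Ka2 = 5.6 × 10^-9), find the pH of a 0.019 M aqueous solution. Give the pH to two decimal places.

pH = 2.26

Since Ka1 ≫ Ka2, the first ionization dominates [H+].
Ka1 = x²/(0.019 − x) = 2.2 × 10^-3
Solving the quadratic: x = (−Ka1 + √(Ka1² + 4·Ka1·C₀))/2 = 5.46 × 10^-3 M
pH = −log(5.46 × 10^-3) = 2.26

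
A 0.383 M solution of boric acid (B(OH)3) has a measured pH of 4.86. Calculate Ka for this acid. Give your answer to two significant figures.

Ka = 5.0 × 10^-10

[H+] = 10^(-4.86) = 1.38 × 10^-5 M
At equilibrium [HA] = 0.383 − 1.38 × 10^-5 = 3.83 × 10^-1 M
Ka = [H+][A-]/[HA] = (1.38 × 10^-5)² / 3.83 × 10^-1 = 5.0 × 10^-10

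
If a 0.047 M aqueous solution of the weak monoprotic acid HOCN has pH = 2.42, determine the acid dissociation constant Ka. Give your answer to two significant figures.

[H+] = 10^(-2.42) = 3.80 × 10^-3 M
At equilibrium [HA] = 0.047 − 3.80 × 10^-3 = 4.32 × 10^-2 M
Ka = [H+][A-]/[HA] = (3.80 × 10^-3)² / 4.32 × 10^-2 = 3.3 × 10^-4

Ka = 3.3 × 10^-4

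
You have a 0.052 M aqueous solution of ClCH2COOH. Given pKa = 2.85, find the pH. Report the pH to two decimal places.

pH = 2.10

ClCH2COOH ⇌ ClCH2COO- + H+
Ka = 10^(−2.85) = 1.41 × 10^-3
From the ICE table, Ka = [H+]²/(0.052 − [H+]) = 1.41 × 10^-3.
The 5% rule fails; solving [H+]² + Ka·[H+] − Ka·C₀ = 0 exactly:
[H+] = [−0.00141 + √(0.00141² + 0.000293)]/2 = 7.89 × 10^-3 M
pH = −log(7.89 × 10^-3) = 2.10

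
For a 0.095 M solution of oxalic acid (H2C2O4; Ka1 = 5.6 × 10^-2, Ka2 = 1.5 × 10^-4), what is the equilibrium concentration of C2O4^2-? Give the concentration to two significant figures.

1.5 × 10^-4 M

First ionization gives [H+] ≈ [HC2O4-] = 5.01 × 10^-2 M.
Second step: Ka2 = [H+][C2O4^2-]/[HC2O4-] ≈ [C2O4^2-] (since [H+] ≈ [HC2O4-]).
So [C2O4^2-] ≈ Ka2.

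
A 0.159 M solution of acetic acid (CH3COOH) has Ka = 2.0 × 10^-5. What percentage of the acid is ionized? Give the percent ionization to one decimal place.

CH3COOH ⇌ CH3COO- + H+; let x = [H+] at equilibrium.
x ≈ √(Ka·C₀) = √(2.0 × 10^-5 × 0.159) = 1.78 × 10^-3 M
Fraction ionized = 1.78 × 10^-3 / 0.159 = 0.0112 → 1.1%

1.1%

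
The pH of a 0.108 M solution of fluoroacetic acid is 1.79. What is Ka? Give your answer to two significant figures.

[H+] = 10^(-1.79) = 1.62 × 10^-2 M
At equilibrium [HA] = 0.108 − 1.62 × 10^-2 = 9.18 × 10^-2 M
Ka = [H+][A-]/[HA] = (1.62 × 10^-2)² / 9.18 × 10^-2 = 2.9 × 10^-3

Ka = 2.9 × 10^-3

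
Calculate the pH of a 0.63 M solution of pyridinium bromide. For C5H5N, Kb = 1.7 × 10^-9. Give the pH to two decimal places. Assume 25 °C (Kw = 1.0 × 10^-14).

C5H5NH+ is the conjugate acid of the weak base C5H5N.
Ka = Kw/Kb = 1.0×10^-14 / 1.7 × 10^-9 = 5.88 × 10^-6
Let x = [H+] at equilibrium. Ka = x²/(0.63 − x).
Since Ka ≪ C₀, x ≈ √(Ka·C₀) = 1.92 × 10^-3 M.
(x/C₀ = 0.31% < 5%, so the approximation holds.)
pH = −log(1.92 × 10^-3) = 2.72

pH = 2.72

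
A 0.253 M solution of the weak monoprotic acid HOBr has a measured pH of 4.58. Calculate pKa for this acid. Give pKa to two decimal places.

[H+] = 10^(-4.58) = 2.63 × 10^-5 M
At equilibrium [HA] = 0.253 − 2.63 × 10^-5 = 2.53 × 10^-1 M
Ka = [H+][A-]/[HA] = (2.63 × 10^-5)² / 2.53 × 10^-1 = 2.73 × 10^-9
pKa = -log(2.73 × 10^-9) = 8.56

pKa = 8.56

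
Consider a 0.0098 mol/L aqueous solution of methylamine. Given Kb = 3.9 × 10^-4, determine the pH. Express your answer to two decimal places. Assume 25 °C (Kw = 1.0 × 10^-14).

pH = 11.25

CH3NH2 + H2O ⇌ CH3NH3+ + OH-
Kb = x²/(0.0098 − x) = 3.9 × 10^-4
Here C₀/Kb ≈ 25.1, so the small-x approximation fails. Use the quadratic:
x = (−Kb + √(Kb² + 4·Kb·C₀))/2 = 1.77 × 10^-3 M
pOH = 2.75, so pH = 14.00 − pOH = 11.25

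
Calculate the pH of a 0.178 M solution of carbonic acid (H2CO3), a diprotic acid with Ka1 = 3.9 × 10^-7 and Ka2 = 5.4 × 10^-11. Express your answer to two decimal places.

Since Ka1 ≫ Ka2, the first ionization dominates [H+].
Ka1 = x²/(0.178 − x) = 3.9 × 10^-7
x ≈ √(3.9 × 10^-7 × 0.178) = 2.63 × 10^-4 M
pH = −log(2.63 × 10^-4) = 3.58

pH = 3.58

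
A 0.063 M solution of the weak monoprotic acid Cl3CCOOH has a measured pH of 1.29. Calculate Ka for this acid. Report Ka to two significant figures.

Ka = 2.2 × 10^-1

[H+] = 10^(-1.29) = 5.13 × 10^-2 M
At equilibrium [HA] = 0.063 − 5.13 × 10^-2 = 1.17 × 10^-2 M
Ka = [H+][A-]/[HA] = (5.13 × 10^-2)² / 1.17 × 10^-2 = 2.2 × 10^-1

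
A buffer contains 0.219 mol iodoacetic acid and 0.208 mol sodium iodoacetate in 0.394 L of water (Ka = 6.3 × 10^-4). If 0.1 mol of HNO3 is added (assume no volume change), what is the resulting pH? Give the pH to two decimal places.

Added H+ converts ICH2COO- to ICH2COOH: ICH2COOH → 0.319 mol, ICH2COO- → 0.108 mol.
pKa = −log(6.3 × 10^-4) = 3.201
Henderson–Hasselbalch with mole ratio 0.108/0.319: pH = 3.201 + (-0.470)

pH = 2.73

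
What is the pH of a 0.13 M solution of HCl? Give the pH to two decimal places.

HCl is a strong acid and dissociates completely, so [H+] = 0.13 M.
pH = -log(0.13) = 0.89

pH = 0.89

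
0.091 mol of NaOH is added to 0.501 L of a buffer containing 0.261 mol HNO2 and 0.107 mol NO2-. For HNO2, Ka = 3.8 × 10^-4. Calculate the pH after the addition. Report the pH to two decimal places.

pH = 3.49

OH- converts HNO2 to NO2-: HNO2 → 0.17 mol, NO2- → 0.198 mol.
pKa = −log(3.8 × 10^-4) = 3.420
pH = pKa + log(n_NO2-/n_HNO2) = 3.420 + log(0.198/0.17) = 3.420 + (+0.066)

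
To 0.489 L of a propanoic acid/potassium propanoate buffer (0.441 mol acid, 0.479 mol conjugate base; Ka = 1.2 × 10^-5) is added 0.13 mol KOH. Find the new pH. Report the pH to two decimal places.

pH = 5.21

OH- converts CH3CH2COOH to CH3CH2COO-: CH3CH2COOH → 0.311 mol, CH3CH2COO- → 0.609 mol.
pKa = −log(1.2 × 10^-5) = 4.921
Henderson–Hasselbalch with mole ratio 0.609/0.311: pH = 4.921 + (+0.292)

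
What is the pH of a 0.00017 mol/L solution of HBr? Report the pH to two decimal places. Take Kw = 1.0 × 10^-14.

pH = 3.77

HBr is a strong acid and dissociates completely, so [H+] = 0.00017 M.
pH = -log(0.00017) = 3.77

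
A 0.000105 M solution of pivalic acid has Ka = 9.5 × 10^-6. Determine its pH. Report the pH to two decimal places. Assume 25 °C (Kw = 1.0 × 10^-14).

(CH3)3CCOOH ⇌ (CH3)3CCOO- + H+
From the ICE table, Ka = x²/(0.000105 − x) = 9.5 × 10^-6.
x is not negligible relative to C₀; solve x² + 9.5e-06·x − 9.98e-10 = 0.
x = [−9.5e-06 + √(9.5e-06² + 3.99e-09)]/2 = 2.72 × 10^-5 M
pH = −log[H+] = −log(2.72 × 10^-5) = 4.57

pH = 4.57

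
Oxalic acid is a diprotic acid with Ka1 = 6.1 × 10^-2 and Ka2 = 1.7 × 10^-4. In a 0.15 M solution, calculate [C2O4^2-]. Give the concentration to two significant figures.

First ionization gives [H+] ≈ [HC2O4-] = 6.99 × 10^-2 M.
Second step: Ka2 = [H+][C2O4^2-]/[HC2O4-] ≈ [C2O4^2-] (since [H+] ≈ [HC2O4-]).
So [C2O4^2-] ≈ Ka2.

1.7 × 10^-4 M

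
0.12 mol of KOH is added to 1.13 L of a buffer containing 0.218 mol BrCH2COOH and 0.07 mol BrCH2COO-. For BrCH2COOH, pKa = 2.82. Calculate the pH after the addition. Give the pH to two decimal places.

OH- converts BrCH2COOH to BrCH2COO-: BrCH2COOH → 0.098 mol, BrCH2COO- → 0.19 mol.
pH = pKa + log(n_BrCH2COO-/n_BrCH2COOH) = 2.82 + log(0.19/0.098) = 2.82 + (+0.288)

pH = 3.11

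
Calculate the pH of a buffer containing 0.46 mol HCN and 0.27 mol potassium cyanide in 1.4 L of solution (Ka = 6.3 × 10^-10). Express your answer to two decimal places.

pKa = −log(6.3 × 10^-10) = 9.201
Henderson–Hasselbalch: pH = pKa + log([CN-]/[HCN]) = 9.201 + log(0.27/0.46)
pH = 9.201 + (-0.231) = 8.97

pH = 8.97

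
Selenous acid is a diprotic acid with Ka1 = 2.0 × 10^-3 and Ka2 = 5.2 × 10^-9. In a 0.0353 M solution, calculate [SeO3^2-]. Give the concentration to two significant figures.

First ionization gives [H+] ≈ [HSeO3-] = 7.46 × 10^-3 M.
Second step: Ka2 = [H+][SeO3^2-]/[HSeO3-] ≈ [SeO3^2-] (since [H+] ≈ [HSeO3-]).
So [SeO3^2-] ≈ Ka2.

5.2 × 10^-9 M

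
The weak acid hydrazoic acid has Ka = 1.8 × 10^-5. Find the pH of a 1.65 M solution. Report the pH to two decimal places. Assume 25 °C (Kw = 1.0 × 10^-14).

pH = 2.26

HN3 ⇌ N3- + H+
Let x = [H+] at equilibrium. Ka = x²/(1.65 − x).
Since Ka ≪ C₀, x ≈ √(Ka·C₀) = 5.45 × 10^-3 M.
Check: 0.33% ionized — well under 5%, approximation valid.
pH = −log[H+] = −log(5.45 × 10^-3) = 2.26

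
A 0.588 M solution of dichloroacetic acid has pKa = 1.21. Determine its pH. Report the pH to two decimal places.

Cl2CHCOOH ⇌ Cl2CHCOO- + H+
Ka = 10^(−1.21) = 6.17 × 10^-2
From the ICE table, Ka = x²/(0.588 − x) = 6.17 × 10^-2.
x is not negligible relative to C₀; solve x² + 0.0617·x − 0.0363 = 0.
x = (−Ka + √(Ka² + 4·Ka·C₀))/2 = 1.62 × 10^-1 M
pH = −log(1.62 × 10^-1) = 0.79

pH = 0.79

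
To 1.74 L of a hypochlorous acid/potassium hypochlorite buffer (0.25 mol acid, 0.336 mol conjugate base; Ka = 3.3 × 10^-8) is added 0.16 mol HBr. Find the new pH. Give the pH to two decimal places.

After neutralization: n(HOCl) = 0.41 mol, n(OCl-) = 0.176 mol.
pKa = −log(3.3 × 10^-8) = 7.481
pH = pKa + log([A⁻]/[HA]) = 7.481 + log(0.176/0.41) = 7.481 -0.367

pH = 7.11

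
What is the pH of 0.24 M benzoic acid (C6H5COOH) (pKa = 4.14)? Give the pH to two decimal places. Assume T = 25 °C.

pH = 2.38

C6H5COOH ⇌ C6H5COO- + H+
Ka = 10^(−4.14) = 7.24 × 10^-5
From the ICE table, Ka = [H+]²/(0.24 − [H+]) = 7.24 × 10^-5.
Neglecting [H+] in the denominator: [H+] = √(7.24 × 10^-5 × 0.24) = 4.17 × 10^-3 M
Check: 1.7% ionized — well under 5%, approximation valid.
pH = −log(4.17 × 10^-3) = 2.38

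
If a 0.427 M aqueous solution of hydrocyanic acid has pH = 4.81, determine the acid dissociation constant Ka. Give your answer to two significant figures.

Ka = 5.6 × 10^-10

[H+] = 10^(-4.81) = 1.55 × 10^-5 M
At equilibrium [HA] = 0.427 − 1.55 × 10^-5 = 4.27 × 10^-1 M
Ka = [H+][A-]/[HA] = (1.55 × 10^-5)² / 4.27 × 10^-1 = 5.6 × 10^-10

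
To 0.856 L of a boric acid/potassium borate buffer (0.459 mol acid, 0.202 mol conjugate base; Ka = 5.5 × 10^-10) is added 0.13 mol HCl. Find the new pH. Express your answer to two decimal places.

Added H+ converts B(OH)4- to B(OH)3: B(OH)3 → 0.589 mol, B(OH)4- → 0.072 mol.
pKa = −log(5.5 × 10^-10) = 9.260
Henderson–Hasselbalch with mole ratio 0.072/0.589: pH = 9.260 + (-0.913)

pH = 8.35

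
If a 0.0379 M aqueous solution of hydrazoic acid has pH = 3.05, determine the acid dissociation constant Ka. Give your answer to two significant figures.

[H+] = 10^(-3.05) = 8.91 × 10^-4 M
At equilibrium [HA] = 0.0379 − 8.91 × 10^-4 = 3.70 × 10^-2 M
Ka = [H+][A-]/[HA] = (8.91 × 10^-4)² / 3.70 × 10^-2 = 2.1 × 10^-5

Ka = 2.1 × 10^-5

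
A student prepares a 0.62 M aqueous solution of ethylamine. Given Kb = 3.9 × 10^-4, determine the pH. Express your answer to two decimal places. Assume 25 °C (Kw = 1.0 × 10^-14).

C2H5NH2 + H2O ⇌ C2H5NH3+ + OH-
Let x = [OH-] at equilibrium. Kb = x²/(0.62 − x).
Since Kb ≪ C₀, x ≈ √(Kb·C₀) = 1.55 × 10^-2 M.
Check: 2.5% ionized — well under 5%, approximation valid.
pOH = 1.81, so pH = 14.00 − pOH = 12.19

pH = 12.19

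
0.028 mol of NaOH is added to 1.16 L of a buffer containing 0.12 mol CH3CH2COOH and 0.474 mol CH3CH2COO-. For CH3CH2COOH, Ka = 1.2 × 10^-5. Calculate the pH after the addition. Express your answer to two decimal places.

pH = 5.66

After neutralization: n(CH3CH2COOH) = 0.092 mol, n(CH3CH2COO-) = 0.502 mol.
pKa = −log(1.2 × 10^-5) = 4.921
Henderson–Hasselbalch with mole ratio 0.502/0.092: pH = 4.921 + (+0.737)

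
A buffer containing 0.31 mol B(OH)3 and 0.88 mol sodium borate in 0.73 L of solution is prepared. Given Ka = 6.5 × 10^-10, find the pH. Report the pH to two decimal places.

pH = 9.64

pKa = −log(6.5 × 10^-10) = 9.187
Henderson–Hasselbalch: pH = pKa + log([B(OH)4-]/[B(OH)3]) = 9.187 + log(0.88/0.31)
pH = 9.187 + (+0.453) = 9.64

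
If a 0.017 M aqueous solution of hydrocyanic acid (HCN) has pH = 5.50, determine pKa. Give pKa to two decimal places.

pKa = 9.23

[H+] = 10^(-5.50) = 3.16 × 10^-6 M
At equilibrium [HA] = 0.017 − 3.16 × 10^-6 = 1.70 × 10^-2 M
Ka = [H+][A-]/[HA] = (3.16 × 10^-6)² / 1.70 × 10^-2 = 5.87 × 10^-10
pKa = -log(5.87 × 10^-10) = 9.23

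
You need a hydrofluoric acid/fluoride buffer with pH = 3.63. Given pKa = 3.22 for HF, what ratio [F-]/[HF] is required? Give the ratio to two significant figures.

pH = pKa + log(r) ⇒ log(r) = 3.63 − 3.22 = +0.41
r = [F-]/[HF] = 10^(+0.41) = 2.57

ratio = 2.6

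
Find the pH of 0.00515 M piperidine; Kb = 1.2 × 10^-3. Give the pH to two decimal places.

C5H10NH + H2O ⇌ C5H10NH2+ + OH-
Let x = [OH-] at equilibrium. Kb = x²/(0.00515 − x).
Here C₀/Kb ≈ 4.29, so the small-x approximation fails. Use the quadratic:
x = [−0.0012 + √(0.0012² + 2.47e-05)]/2 = 1.96 × 10^-3 M
pOH = −log(1.96 × 10^-3) = 2.71; pH = 14.00 − 2.71 = 11.29

pH = 11.29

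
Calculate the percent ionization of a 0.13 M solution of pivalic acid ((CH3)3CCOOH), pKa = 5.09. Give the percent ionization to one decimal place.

(CH3)3CCOOH ⇌ (CH3)3CCOO- + H+; let x = [H+] at equilibrium.
Ka = 10^(−5.09) = 8.13 × 10^-6
x ≈ √(Ka·C₀) = √(8.13 × 10^-6 × 0.13) = 1.03 × 10^-3 M
Fraction ionized = 1.03 × 10^-3 / 0.13 = 0.0079 → 0.8%

0.8%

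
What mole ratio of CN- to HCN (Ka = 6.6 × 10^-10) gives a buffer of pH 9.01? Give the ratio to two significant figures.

pKa = -log(6.6 × 10^-10) = 9.180
pH = pKa + log(r) ⇒ log(r) = 9.01 − 9.180 = -0.170
r = [CN-]/[HCN] = 10^(-0.170) = 0.676

ratio = 0.68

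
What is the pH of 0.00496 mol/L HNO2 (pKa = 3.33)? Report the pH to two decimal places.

pH = 2.88

HNO2 ⇌ NO2- + H+
Ka = 10^(−3.33) = 4.68 × 10^-4
Ka = x²/(0.00496 − x) = 4.68 × 10^-4
x is not negligible relative to C₀; solve x² + 0.000468·x − 2.32e-06 = 0.
x = (−Ka + √(Ka² + 4·Ka·C₀))/2 = 1.31 × 10^-3 M
pH = −log(1.31 × 10^-3) = 2.88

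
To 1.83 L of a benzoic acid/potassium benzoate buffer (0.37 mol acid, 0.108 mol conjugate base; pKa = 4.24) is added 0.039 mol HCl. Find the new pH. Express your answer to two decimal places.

Added H+ converts C6H5COO- to C6H5COOH: C6H5COOH → 0.409 mol, C6H5COO- → 0.069 mol.
pH = pKa + log([A⁻]/[HA]) = 4.24 + log(0.069/0.409) = 4.24 -0.773

pH = 3.47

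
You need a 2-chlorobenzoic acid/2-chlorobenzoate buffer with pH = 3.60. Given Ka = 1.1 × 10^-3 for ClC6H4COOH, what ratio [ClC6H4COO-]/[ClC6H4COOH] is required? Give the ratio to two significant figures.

pKa = -log(1.1 × 10^-3) = 2.959
pH = pKa + log(r) ⇒ log(r) = 3.60 − 2.959 = +0.641
r = [ClC6H4COO-]/[ClC6H4COOH] = 10^(+0.641) = 4.38

ratio = 4.4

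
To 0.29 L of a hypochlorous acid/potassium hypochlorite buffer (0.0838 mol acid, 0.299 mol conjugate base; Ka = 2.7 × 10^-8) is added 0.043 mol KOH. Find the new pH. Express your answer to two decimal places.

After neutralization: n(HOCl) = 0.0408 mol, n(OCl-) = 0.342 mol.
pKa = −log(2.7 × 10^-8) = 7.569
pH = pKa + log(n_OCl-/n_HOCl) = 7.569 + log(0.342/0.0408) = 7.569 + (+0.923)

pH = 8.49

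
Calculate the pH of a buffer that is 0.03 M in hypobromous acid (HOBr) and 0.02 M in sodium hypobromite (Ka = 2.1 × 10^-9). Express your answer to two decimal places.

pH = 8.50

pKa = −log(2.1 × 10^-9) = 8.678
pH = pKa + log([A⁻]/[HA]) = 8.678 + log(0.02/0.03)
pH = 8.678 + (-0.176) = 8.50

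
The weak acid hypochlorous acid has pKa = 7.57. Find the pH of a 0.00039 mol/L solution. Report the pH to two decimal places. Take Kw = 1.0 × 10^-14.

HOCl ⇌ OCl- + H+
Ka = 10^(−7.57) = 2.69 × 10^-8
From the ICE table, Ka = x²/(0.00039 − x) = 2.69 × 10^-8.
Since Ka ≪ C₀, x ≈ √(Ka·C₀) = 3.24 × 10^-6 M.
Check: 0.83% ionized — well under 5%, approximation valid.
pH = −log[H+] = −log(3.24 × 10^-6) = 5.49

pH = 5.49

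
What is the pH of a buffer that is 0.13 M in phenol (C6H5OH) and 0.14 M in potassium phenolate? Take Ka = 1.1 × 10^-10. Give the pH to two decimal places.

pKa = −log(1.1 × 10^-10) = 9.959
pH = pKa + log([A⁻]/[HA]) = 9.959 + log(0.14/0.13)
pH = 9.959 + (+0.032) = 9.99

pH = 9.99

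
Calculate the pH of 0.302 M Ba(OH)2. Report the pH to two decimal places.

Ba(OH)2 is a strong base (each formula unit releases 2 OH-); [OH-] = 0.604 M.
pOH = -log(0.604) = 0.22
pH = 14.00 - 0.22 = 13.78

pH = 13.78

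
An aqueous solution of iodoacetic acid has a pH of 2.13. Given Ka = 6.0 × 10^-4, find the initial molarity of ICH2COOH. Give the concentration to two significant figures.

[H+] = 10^(-2.13) = 7.41 × 10^-3 M = x
Ka = x²/(C₀ − x) ⇒ C₀ = x + x²/Ka
C₀ = 7.41 × 10^-3 + (7.41 × 10^-3)²/(6.0 × 10^-4) = 9.89 × 10^-2 M

C₀ = 9.9 × 10^-2 M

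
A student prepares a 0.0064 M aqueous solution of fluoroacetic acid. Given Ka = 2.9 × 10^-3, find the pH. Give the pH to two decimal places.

pH = 2.51

FCH2COOH ⇌ FCH2COO- + H+
From the ICE table, Ka = [H+]²/(0.0064 − [H+]) = 2.9 × 10^-3.
Here C₀/Ka ≈ 2.21, so the small-[H+] approximation fails. Use the quadratic:
[H+] = [−0.0029 + √(0.0029² + 7.42e-05)]/2 = 3.10 × 10^-3 M
pH = −log(3.10 × 10^-3) = 2.51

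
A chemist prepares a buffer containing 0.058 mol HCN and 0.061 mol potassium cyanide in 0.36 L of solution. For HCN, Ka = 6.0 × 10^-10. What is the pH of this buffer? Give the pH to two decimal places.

pH = 9.24

pKa = −log(6.0 × 10^-10) = 9.222
Henderson–Hasselbalch: pH = pKa + log([CN-]/[HCN]) = 9.222 + log(0.061/0.058)
pH = 9.222 + (+0.022) = 9.24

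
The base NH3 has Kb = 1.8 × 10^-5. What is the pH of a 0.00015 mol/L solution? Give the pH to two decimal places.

NH3 + H2O ⇌ NH4+ + OH-
From the ICE table, Kb = [OH-]²/(0.00015 − [OH-]) = 1.8 × 10^-5.
Here C₀/Kb ≈ 8.33, so the small-[OH-] approximation fails. Use the quadratic:
[OH-] = (−Kb + √(Kb² + 4·Kb·C₀))/2 = 4.37 × 10^-5 M
pOH = −log(4.37 × 10^-5) = 4.36; pH = 14.00 − 4.36 = 9.64

pH = 9.64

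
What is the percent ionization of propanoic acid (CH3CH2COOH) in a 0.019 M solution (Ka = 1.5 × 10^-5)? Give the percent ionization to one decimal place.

2.8%

CH3CH2COOH ⇌ CH3CH2COO- + H+; let x = [H+] at equilibrium.
x ≈ √(Ka·C₀) = √(1.5 × 10^-5 × 0.019) = 5.34 × 10^-4 M
Fraction ionized = 5.34 × 10^-4 / 0.019 = 0.0281 → 2.8%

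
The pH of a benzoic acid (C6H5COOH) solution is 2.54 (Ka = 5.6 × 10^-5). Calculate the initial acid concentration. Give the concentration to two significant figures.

[H+] = 10^(-2.54) = 2.88 × 10^-3 M = x
Ka = x²/(C₀ − x) ⇒ C₀ = x + x²/Ka
C₀ = 2.88 × 10^-3 + (2.88 × 10^-3)²/(5.6 × 10^-5) = 1.51 × 10^-1 M

C₀ = 1.5 × 10^-1 M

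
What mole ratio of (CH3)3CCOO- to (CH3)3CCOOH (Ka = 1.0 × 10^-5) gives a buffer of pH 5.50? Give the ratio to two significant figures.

pKa = -log(1.0 × 10^-5) = 5.000
pH = pKa + log(r) ⇒ log(r) = 5.50 − 5.000 = +0.500
r = [(CH3)3CCOO-]/[(CH3)3CCOOH] = 10^(+0.500) = 3.16

ratio = 3.2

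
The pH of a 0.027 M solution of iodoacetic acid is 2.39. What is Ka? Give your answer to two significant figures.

Ka = 7.2 × 10^-4

[H+] = 10^(-2.39) = 4.07 × 10^-3 M
At equilibrium [HA] = 0.027 − 4.07 × 10^-3 = 2.29 × 10^-2 M
Ka = [H+][A-]/[HA] = (4.07 × 10^-3)² / 2.29 × 10^-2 = 7.2 × 10^-4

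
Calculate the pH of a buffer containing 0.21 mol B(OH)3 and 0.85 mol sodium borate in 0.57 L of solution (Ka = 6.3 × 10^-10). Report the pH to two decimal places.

pH = 9.81

pKa = −log(6.3 × 10^-10) = 9.201
Using pH = pKa + log([base]/[acid]) with [base]/[acid] = 0.85/0.21:
pH = 9.201 + (+0.607) = 9.81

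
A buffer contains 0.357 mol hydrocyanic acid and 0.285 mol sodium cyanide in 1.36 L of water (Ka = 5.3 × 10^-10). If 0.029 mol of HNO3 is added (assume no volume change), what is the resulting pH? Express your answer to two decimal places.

Added H+ converts CN- to HCN: HCN → 0.386 mol, CN- → 0.256 mol.
pKa = −log(5.3 × 10^-10) = 9.276
pH = pKa + log(n_CN-/n_HCN) = 9.276 + log(0.256/0.386) = 9.276 + (-0.178)

pH = 9.10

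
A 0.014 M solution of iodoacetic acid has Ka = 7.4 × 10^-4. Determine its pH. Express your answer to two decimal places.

pH = 2.54

ICH2COOH ⇌ ICH2COO- + H+
Ka = [H+]²/(0.014 − [H+]) = 7.4 × 10^-4
Here C₀/Ka ≈ 18.9, so the small-[H+] approximation fails. Use the quadratic:
[H+] = [−0.00074 + √(0.00074² + 4.14e-05)]/2 = 2.87 × 10^-3 M
pH = −log(2.87 × 10^-3) = 2.54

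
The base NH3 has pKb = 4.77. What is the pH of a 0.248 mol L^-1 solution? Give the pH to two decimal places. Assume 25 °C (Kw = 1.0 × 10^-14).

pH = 11.31

NH3 + H2O ⇌ NH4+ + OH-
Kb = 10^(−4.77) = 1.70 × 10^-5
Let x = [OH-] at equilibrium. Kb = x²/(0.248 − x).
Since Kb ≪ C₀, x ≈ √(Kb·C₀) = 2.05 × 10^-3 M.
(x/C₀ = 0.83% < 5%, so the approximation holds.)
pOH = 2.69, so pH = 14.00 − pOH = 11.31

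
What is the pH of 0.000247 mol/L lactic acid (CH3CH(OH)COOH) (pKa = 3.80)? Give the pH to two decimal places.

pH = 3.87

CH3CH(OH)COOH ⇌ CH3CH(OH)COO- + H+
Ka = 10^(−3.80) = 1.58 × 10^-4
Ka = [H+]²/(0.000247 − [H+]) = 1.58 × 10^-4
The 5% rule fails; solving [H+]² + Ka·[H+] − Ka·C₀ = 0 exactly:
[H+] = [−0.000158 + √(0.000158² + 1.56e-07)]/2 = 1.34 × 10^-4 M
pH = −log[H+] = −log(1.34 × 10^-4) = 3.87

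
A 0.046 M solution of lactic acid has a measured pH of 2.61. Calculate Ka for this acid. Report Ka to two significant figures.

Ka = 1.4 × 10^-4

[H+] = 10^(-2.61) = 2.45 × 10^-3 M
At equilibrium [HA] = 0.046 − 2.45 × 10^-3 = 4.35 × 10^-2 M
Ka = [H+][A-]/[HA] = (2.45 × 10^-3)² / 4.35 × 10^-2 = 1.4 × 10^-4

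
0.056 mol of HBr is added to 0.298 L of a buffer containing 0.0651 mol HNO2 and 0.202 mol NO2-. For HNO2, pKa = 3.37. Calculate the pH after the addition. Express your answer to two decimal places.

Added H+ converts NO2- to HNO2: HNO2 → 0.121 mol, NO2- → 0.146 mol.
Henderson–Hasselbalch with mole ratio 0.146/0.121: pH = 3.37 + (+0.082)

pH = 3.45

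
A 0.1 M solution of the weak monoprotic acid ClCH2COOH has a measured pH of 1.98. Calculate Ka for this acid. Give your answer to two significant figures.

[H+] = 10^(-1.98) = 1.05 × 10^-2 M
At equilibrium [HA] = 0.1 − 1.05 × 10^-2 = 8.95 × 10^-2 M
Ka = [H+][A-]/[HA] = (1.05 × 10^-2)² / 8.95 × 10^-2 = 1.2 × 10^-3

Ka = 1.2 × 10^-3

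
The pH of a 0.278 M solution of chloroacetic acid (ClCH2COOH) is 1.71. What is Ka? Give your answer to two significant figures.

[H+] = 10^(-1.71) = 1.95 × 10^-2 M
At equilibrium [HA] = 0.278 − 1.95 × 10^-2 = 2.59 × 10^-1 M
Ka = [H+][A-]/[HA] = (1.95 × 10^-2)² / 2.59 × 10^-1 = 1.5 × 10^-3

Ka = 1.5 × 10^-3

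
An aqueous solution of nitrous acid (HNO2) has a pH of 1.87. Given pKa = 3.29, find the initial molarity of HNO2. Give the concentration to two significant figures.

C₀ = 3.7 × 10^-1 M

[H+] = 10^(-1.87) = 1.35 × 10^-2 M = x
Ka = 10^(−3.29) = 5.13 × 10^-4
Ka = x²/(C₀ − x) ⇒ C₀ = x + x²/Ka
C₀ = 1.35 × 10^-2 + (1.35 × 10^-2)²/(5.13 × 10^-4) = 3.69 × 10^-1 M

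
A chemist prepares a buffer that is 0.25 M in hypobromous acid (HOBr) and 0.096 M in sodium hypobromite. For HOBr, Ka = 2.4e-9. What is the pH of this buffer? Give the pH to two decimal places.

pH = 8.20

pKa = −log(2.4 × 10^-9) = 8.620
pH = pKa + log([A⁻]/[HA]) = 8.620 + log(0.096/0.25)
pH = 8.620 + (-0.416) = 8.20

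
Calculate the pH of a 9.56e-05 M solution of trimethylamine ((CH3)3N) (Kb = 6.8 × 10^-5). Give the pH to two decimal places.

pH = 9.73

(CH3)3N + H2O ⇌ (CH3)3NH+ + OH-
Kb = [OH-]²/(9.56e-05 − [OH-]) = 6.8 × 10^-5
[OH-] is not negligible relative to C₀; solve [OH-]² + 6.8e-05·[OH-] − 6.5e-09 = 0.
[OH-] = (−Kb + √(Kb² + 4·Kb·C₀))/2 = 5.35 × 10^-5 M
pOH = 4.27, so pH = 14.00 − pOH = 9.73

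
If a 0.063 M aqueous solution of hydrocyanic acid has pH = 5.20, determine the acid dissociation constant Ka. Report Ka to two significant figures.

Ka = 6.3 × 10^-10

[H+] = 10^(-5.20) = 6.31 × 10^-6 M
At equilibrium [HA] = 0.063 − 6.31 × 10^-6 = 6.30 × 10^-2 M
Ka = [H+][A-]/[HA] = (6.31 × 10^-6)² / 6.30 × 10^-2 = 6.3 × 10^-10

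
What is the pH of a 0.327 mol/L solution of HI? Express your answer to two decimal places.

HI is a strong acid and dissociates completely, so [H+] = 0.327 M.
pH = -log(0.327) = 0.49

pH = 0.49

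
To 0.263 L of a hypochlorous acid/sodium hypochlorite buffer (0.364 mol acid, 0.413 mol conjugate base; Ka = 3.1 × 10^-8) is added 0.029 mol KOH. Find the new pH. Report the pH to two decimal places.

pH = 7.63

After neutralization: n(HOCl) = 0.335 mol, n(OCl-) = 0.442 mol.
pKa = −log(3.1 × 10^-8) = 7.509
Henderson–Hasselbalch with mole ratio 0.442/0.335: pH = 7.509 + (+0.120)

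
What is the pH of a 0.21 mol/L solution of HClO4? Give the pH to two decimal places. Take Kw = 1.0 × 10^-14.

HClO4 is a strong acid and dissociates completely, so [H+] = 0.21 M.
pH = -log(0.21) = 0.68

pH = 0.68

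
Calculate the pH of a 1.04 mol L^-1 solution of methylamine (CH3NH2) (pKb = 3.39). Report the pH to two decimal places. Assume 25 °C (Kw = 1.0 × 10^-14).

CH3NH2 + H2O ⇌ CH3NH3+ + OH-
Kb = 10^(−3.39) = 4.07 × 10^-4
From the ICE table, Kb = [OH-]²/(1.04 − [OH-]) = 4.07 × 10^-4.
Neglecting [OH-] in the denominator: [OH-] = √(4.07 × 10^-4 × 1.04) = 2.06 × 10^-2 M
([OH-]/C₀ = 2% < 5%, so the approximation holds.)
pOH = −log(2.06 × 10^-2) = 1.69; pH = 14.00 − 1.69 = 12.31

pH = 12.31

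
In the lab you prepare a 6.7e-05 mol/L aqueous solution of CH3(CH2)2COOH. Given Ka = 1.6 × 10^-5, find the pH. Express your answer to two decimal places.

pH = 4.59

CH3(CH2)2COOH ⇌ CH3(CH2)2COO- + H+
Ka = [H+]²/(6.7e-05 − [H+]) = 1.6 × 10^-5
[H+] is not negligible relative to C₀; solve [H+]² + 1.6e-05·[H+] − 1.07e-09 = 0.
[H+] = (−Ka + √(Ka² + 4·Ka·C₀))/2 = 2.57 × 10^-5 M
pH = −log[H+] = −log(2.57 × 10^-5) = 4.59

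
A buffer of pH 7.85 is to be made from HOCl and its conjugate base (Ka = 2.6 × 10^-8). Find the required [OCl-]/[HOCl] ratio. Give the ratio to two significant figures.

pKa = -log(2.6 × 10^-8) = 7.585
pH = pKa + log(r) ⇒ log(r) = 7.85 − 7.585 = +0.265
r = [OCl-]/[HOCl] = 10^(+0.265) = 1.84

ratio = 1.8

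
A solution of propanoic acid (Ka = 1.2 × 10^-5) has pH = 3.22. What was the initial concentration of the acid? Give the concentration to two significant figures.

C₀ = 3.1 × 10^-2 M

[H+] = 10^(-3.22) = 6.03 × 10^-4 M = x
Ka = x²/(C₀ − x) ⇒ C₀ = x + x²/Ka
C₀ = 6.03 × 10^-4 + (6.03 × 10^-4)²/(1.2 × 10^-5) = 3.09 × 10^-2 M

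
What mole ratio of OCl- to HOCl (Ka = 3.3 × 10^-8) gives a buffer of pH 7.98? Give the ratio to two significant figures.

pKa = -log(3.3 × 10^-8) = 7.481
pH = pKa + log(r) ⇒ log(r) = 7.98 − 7.481 = +0.499
r = [OCl-]/[HOCl] = 10^(+0.499) = 3.16

ratio = 3.2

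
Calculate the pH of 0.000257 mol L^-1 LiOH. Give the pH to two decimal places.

pH = 10.41

LiOH is a strong base; [OH-] = 0.000257 M.
pOH = -log(0.000257) = 3.59
pH = 14.00 - 3.59 = 10.41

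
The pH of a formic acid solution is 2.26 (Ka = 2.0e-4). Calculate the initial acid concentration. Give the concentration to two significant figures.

[H+] = 10^(-2.26) = 5.50 × 10^-3 M = x
Ka = x²/(C₀ − x) ⇒ C₀ = x + x²/Ka
C₀ = 5.50 × 10^-3 + (5.50 × 10^-3)²/(2.0 × 10^-4) = 1.57 × 10^-1 M

C₀ = 1.6 × 10^-1 M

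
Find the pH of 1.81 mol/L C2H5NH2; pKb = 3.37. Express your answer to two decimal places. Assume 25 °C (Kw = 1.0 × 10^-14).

pH = 12.44

C2H5NH2 + H2O ⇌ C2H5NH3+ + OH-
Kb = 10^(−3.37) = 4.27 × 10^-4
Let x = [OH-] at equilibrium. Kb = x²/(1.81 − x).
Assume x ≪ 1.81: x ≈ √(4.27 × 10^-4 × 1.81) = 2.78 × 10^-2 M
Check: 1.5% ionized — well under 5%, approximation valid.
pOH = −log(2.78 × 10^-2) = 1.56; pH = 14.00 − 1.56 = 12.44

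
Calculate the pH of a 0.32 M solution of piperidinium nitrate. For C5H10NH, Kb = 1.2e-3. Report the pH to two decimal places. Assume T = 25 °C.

C5H10NH2+ is the conjugate acid of the weak base C5H10NH.
Ka = Kw/Kb = 1.0×10^-14 / 1.2 × 10^-3 = 8.33 × 10^-12
From the ICE table, Ka = [H+]²/(0.32 − [H+]) = 8.33 × 10^-12.
Assume [H+] ≪ 0.32: [H+] ≈ √(8.33 × 10^-12 × 0.32) = 1.63 × 10^-6 M
pH = −log[H+] = −log(1.63 × 10^-6) = 5.79

pH = 5.79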